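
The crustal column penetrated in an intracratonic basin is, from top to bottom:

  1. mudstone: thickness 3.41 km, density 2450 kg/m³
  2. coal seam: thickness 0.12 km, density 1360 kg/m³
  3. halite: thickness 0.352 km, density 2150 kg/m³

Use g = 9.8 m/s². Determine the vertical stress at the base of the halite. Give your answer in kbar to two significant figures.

mudstone: 2450 kg/m³ × 9.8 m/s² × 3410 m = 8.187×10^7 Pa = 0.8187 kbar
coal seam: 1360 kg/m³ × 9.8 m/s² × 120 m = 1.599×10^6 Pa = 0.01599 kbar
halite: 2150 kg/m³ × 9.8 m/s² × 352 m = 7.417×10^6 Pa = 0.07417 kbar
Total = 0.8187 + 0.01599 + 0.07417 = 0.90890 kbar

0.91 kbar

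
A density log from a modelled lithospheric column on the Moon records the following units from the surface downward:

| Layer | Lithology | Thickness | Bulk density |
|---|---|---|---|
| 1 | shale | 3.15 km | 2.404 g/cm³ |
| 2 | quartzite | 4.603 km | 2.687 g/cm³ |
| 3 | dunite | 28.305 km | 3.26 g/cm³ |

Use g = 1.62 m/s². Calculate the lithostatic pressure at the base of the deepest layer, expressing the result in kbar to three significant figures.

1.82 kbar

shale: 2404 kg/m³ × 1.62 m/s² × 3150 m = 1.227×10^7 Pa = 0.1227 kbar
quartzite: 2687 kg/m³ × 1.62 m/s² × 4603 m = 2.004×10^7 Pa = 0.2004 kbar
dunite: 3260 kg/m³ × 1.62 m/s² × 28305 m = 1.495×10^8 Pa = 1.495 kbar
Total = 0.1227 + 0.2004 + 1.495 = 1.8179 kbar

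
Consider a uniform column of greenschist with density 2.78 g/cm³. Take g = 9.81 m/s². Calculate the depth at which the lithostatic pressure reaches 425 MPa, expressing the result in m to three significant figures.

15600 m

h = P/(ρg) = 425 MPa / (2780 kg/m³ × 9.81 m/s²) = 4.250×10^8 Pa / 27272 Pa/m = 15584 m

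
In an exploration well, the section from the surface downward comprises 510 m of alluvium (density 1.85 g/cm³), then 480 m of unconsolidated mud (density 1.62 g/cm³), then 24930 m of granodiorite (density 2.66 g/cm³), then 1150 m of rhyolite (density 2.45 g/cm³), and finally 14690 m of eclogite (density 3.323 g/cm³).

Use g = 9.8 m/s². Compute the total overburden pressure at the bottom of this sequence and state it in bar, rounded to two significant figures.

alluvium: 1850 kg/m³ × 9.8 m/s² × 510 m = 9.246×10^6 Pa = 92.46 bar
unconsolidated mud: 1620 kg/m³ × 9.8 m/s² × 480 m = 7.620×10^6 Pa = 76.20 bar
granodiorite: 2660 kg/m³ × 9.8 m/s² × 24930 m = 6.499×10^8 Pa = 6499 bar
rhyolite: 2450 kg/m³ × 9.8 m/s² × 1150 m = 2.761×10^7 Pa = 276.1 bar
eclogite: 3323 kg/m³ × 9.8 m/s² × 14690 m = 4.784×10^8 Pa = 4784 bar
Total = 92.46 + 76.20 + 6499 + 276.1 + 4784 = 11727 bar

12000 bar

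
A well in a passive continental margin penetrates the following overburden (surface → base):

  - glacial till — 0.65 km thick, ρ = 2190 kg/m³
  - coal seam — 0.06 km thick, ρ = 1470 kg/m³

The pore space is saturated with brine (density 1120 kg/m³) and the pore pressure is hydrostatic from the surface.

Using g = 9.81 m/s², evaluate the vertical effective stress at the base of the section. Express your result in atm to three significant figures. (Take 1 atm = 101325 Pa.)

Overburden (lithostatic) stress σ_v:
glacial till: 2190 kg/m³ × 9.81 m/s² × 650 m = 1.396×10^7 Pa = 13.96 MPa
coal seam: 1470 kg/m³ × 9.81 m/s² × 60 m = 8.652×10^5 Pa = 0.8652 MPa
Total = 13.96 + 0.8652 = 14.830 MPa
Pore pressure P_p = 1120 kg/m³ × 9.81 m/s² × 710 m = 7.801×10^6 Pa = 7.801 MPa
Effective stress σ' = σ_v − P_p = 14.83 − 7.801 = 7.0289 MPa = 69.370 atm

69.4 atm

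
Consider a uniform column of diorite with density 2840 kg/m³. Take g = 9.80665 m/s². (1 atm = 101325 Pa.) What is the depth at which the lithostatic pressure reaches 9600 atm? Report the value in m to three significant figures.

34900 m

h = P/(ρg) = 9600 atm / (2840 kg/m³ × 9.80665 m/s²) = 9.727×10^8 Pa / 27851 Pa/m = 34926 m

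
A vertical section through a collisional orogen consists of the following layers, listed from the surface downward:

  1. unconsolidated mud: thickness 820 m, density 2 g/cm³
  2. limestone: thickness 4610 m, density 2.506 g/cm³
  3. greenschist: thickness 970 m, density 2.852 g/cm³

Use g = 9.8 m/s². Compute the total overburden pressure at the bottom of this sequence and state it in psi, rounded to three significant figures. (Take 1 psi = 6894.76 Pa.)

22700 psi

unconsolidated mud: 2000 kg/m³ × 9.8 m/s² × 820 m = 1.607×10^7 Pa = 2331 psi
limestone: 2506 kg/m³ × 9.8 m/s² × 4610 m = 1.132×10^8 Pa = 16421 psi
greenschist: 2852 kg/m³ × 9.8 m/s² × 970 m = 2.711×10^7 Pa = 3932 psi
Total = 2331 + 16421 + 3932 = 22684 psi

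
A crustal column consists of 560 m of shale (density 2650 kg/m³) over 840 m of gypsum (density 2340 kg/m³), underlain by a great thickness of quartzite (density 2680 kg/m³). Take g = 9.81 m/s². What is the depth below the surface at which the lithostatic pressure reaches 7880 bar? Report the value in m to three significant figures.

Pressure at base of upper layers: 2650×9.81×560 + 2340×9.81×840 = 3.384×10^7 Pa = 338.4 bar
Remaining pressure to be supplied by quartzite: 7.880×10^8 − 3.384×10^7 = 7.542×10^8 Pa
Additional depth in quartzite = 7.542×10^8 Pa / (2680 kg/m³ × 9.81 m/s²) = 28685 m
Total depth = 1400 m + 28685 m = 30085 m

30100 m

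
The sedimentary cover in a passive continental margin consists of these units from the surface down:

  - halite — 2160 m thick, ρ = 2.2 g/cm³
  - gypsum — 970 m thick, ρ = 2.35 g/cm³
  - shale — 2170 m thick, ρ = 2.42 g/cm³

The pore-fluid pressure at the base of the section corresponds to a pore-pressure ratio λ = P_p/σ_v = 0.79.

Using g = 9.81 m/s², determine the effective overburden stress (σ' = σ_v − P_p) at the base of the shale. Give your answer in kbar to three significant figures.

Overburden (lithostatic) stress σ_v:
halite: 2200 kg/m³ × 9.81 m/s² × 2160 m = 4.662×10^7 Pa = 46.62 MPa
gypsum: 2350 kg/m³ × 9.81 m/s² × 970 m = 2.236×10^7 Pa = 22.36 MPa
shale: 2420 kg/m³ × 9.81 m/s² × 2170 m = 5.152×10^7 Pa = 51.52 MPa
Total = 46.62 + 22.36 + 51.52 = 120.50 MPa
Pore pressure P_p = λ·σ_v = 0.79 × 120.5 MPa = 95.19 MPa
Effective stress σ' = σ_v − P_p = 120.5 − 95.19 = 25.304 MPa = 0.25304 kbar

0.253 kbar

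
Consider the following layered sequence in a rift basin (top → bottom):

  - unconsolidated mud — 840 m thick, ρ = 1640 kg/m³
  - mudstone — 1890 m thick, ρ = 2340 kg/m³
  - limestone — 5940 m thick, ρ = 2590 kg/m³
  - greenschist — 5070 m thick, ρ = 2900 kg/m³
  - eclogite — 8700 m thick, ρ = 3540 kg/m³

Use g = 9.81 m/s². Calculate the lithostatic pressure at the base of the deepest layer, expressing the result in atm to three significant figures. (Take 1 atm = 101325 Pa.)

unconsolidated mud: 1640 kg/m³ × 9.81 m/s² × 840 m = 1.351×10^7 Pa = 133.4 atm
mudstone: 2340 kg/m³ × 9.81 m/s² × 1890 m = 4.339×10^7 Pa = 428.2 atm
limestone: 2590 kg/m³ × 9.81 m/s² × 5940 m = 1.509×10^8 Pa = 1489 atm
greenschist: 2900 kg/m³ × 9.81 m/s² × 5070 m = 1.442×10^8 Pa = 1424 atm
eclogite: 3540 kg/m³ × 9.81 m/s² × 8700 m = 3.021×10^8 Pa = 2982 atm
Total = 133.4 + 428.2 + 1489 + 1424 + 2982 = 6456.3 atm

6460 atm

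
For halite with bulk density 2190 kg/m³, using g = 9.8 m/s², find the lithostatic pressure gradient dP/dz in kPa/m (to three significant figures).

21.5 kPa/m

dP/dz = ρg = 2190 kg/m³ × 9.8 m/s² = 21462 Pa/m
= 21462 Pa/m × (1 kPa/m / 1000.0 Pa/m) = 21.462 kPa/m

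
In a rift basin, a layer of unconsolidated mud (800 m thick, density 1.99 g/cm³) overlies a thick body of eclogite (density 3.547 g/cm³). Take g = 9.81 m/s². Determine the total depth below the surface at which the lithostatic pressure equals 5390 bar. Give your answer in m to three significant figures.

Pressure at base of upper layers: 1990×9.81×800 = 1.562×10^7 Pa = 156.2 bar
Remaining pressure to be supplied by eclogite: 5.390×10^8 − 1.562×10^7 = 5.234×10^8 Pa
Additional depth in eclogite = 5.234×10^8 Pa / (3547 kg/m³ × 9.81 m/s²) = 15041 m
Total depth = 800 m + 15041 m = 15841 m

15800 m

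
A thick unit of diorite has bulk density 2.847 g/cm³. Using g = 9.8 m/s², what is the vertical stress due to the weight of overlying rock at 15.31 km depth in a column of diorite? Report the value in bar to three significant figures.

diorite: 2847 kg/m³ × 9.8 m/s² × 15310 m = 4.272×10^8 Pa = 4272 bar

4270 bar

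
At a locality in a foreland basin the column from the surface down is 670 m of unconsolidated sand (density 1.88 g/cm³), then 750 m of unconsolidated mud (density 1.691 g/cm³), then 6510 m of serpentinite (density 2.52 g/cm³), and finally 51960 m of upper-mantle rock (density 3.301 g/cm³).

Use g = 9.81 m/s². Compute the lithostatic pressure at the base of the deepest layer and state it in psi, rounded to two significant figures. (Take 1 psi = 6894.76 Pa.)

270000 psi

unconsolidated sand: 1880 kg/m³ × 9.81 m/s² × 670 m = 1.236×10^7 Pa = 1792 psi
unconsolidated mud: 1691 kg/m³ × 9.81 m/s² × 750 m = 1.244×10^7 Pa = 1804 psi
serpentinite: 2520 kg/m³ × 9.81 m/s² × 6510 m = 1.609×10^8 Pa = 23342 psi
upper-mantle rock: 3301 kg/m³ × 9.81 m/s² × 51960 m = 1.683×10^9 Pa = 2.440×10^5 psi
Total = 1792 + 1804 + 23342 + 2.440×10^5 = 2.7098×10^5 psi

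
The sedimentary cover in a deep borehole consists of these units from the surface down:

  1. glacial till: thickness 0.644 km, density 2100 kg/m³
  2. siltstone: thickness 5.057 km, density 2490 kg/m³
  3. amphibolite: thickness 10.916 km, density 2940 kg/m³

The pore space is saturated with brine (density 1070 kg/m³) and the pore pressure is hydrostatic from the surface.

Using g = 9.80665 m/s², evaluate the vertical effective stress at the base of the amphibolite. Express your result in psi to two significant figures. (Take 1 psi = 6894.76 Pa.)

40000 psi

Overburden (lithostatic) stress σ_v:
glacial till: 2100 kg/m³ × 9.80665 m/s² × 644 m = 1.326×10^7 Pa = 13.26 MPa
siltstone: 2490 kg/m³ × 9.80665 m/s² × 5057 m = 1.235×10^8 Pa = 123.5 MPa
amphibolite: 2940 kg/m³ × 9.80665 m/s² × 10916 m = 3.147×10^8 Pa = 314.7 MPa
Total = 13.26 + 123.5 + 314.7 = 451.47 MPa
Pore pressure P_p = 1070 kg/m³ × 9.80665 m/s² × 16617 m = 1.744×10^8 Pa = 174.4 MPa
Effective stress σ' = σ_v − P_p = 451.5 − 174.4 = 277.11 MPa = 40191 psi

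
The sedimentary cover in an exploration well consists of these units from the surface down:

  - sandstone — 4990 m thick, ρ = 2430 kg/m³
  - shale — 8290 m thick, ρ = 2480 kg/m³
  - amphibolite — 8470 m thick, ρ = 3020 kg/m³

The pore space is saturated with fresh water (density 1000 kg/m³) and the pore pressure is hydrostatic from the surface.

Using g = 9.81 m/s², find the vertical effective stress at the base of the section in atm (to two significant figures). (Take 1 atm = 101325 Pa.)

Overburden (lithostatic) stress σ_v:
sandstone: 2430 kg/m³ × 9.81 m/s² × 4990 m = 1.190×10^8 Pa = 119.0 MPa
shale: 2480 kg/m³ × 9.81 m/s² × 8290 m = 2.017×10^8 Pa = 201.7 MPa
amphibolite: 3020 kg/m³ × 9.81 m/s² × 8470 m = 2.509×10^8 Pa = 250.9 MPa
Total = 119.0 + 201.7 + 250.9 = 571.57 MPa
Pore pressure P_p = 1000 kg/m³ × 9.81 m/s² × 21750 m = 2.134×10^8 Pa = 213.4 MPa
Effective stress σ' = σ_v − P_p = 571.6 − 213.4 = 358.21 MPa = 3535.2 atm

3500 atm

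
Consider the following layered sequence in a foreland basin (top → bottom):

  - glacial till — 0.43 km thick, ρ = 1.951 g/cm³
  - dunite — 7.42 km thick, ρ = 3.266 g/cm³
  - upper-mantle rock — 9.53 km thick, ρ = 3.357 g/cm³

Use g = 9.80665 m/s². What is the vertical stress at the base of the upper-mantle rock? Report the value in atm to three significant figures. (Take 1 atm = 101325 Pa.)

glacial till: 1951 kg/m³ × 9.80665 m/s² × 430 m = 8.227×10^6 Pa = 81.20 atm
dunite: 3266 kg/m³ × 9.80665 m/s² × 7420 m = 2.377×10^8 Pa = 2345 atm
upper-mantle rock: 3357 kg/m³ × 9.80665 m/s² × 9530 m = 3.137×10^8 Pa = 3096 atm
Total = 81.20 + 2345 + 3096 = 5523.0 atm

5520 atm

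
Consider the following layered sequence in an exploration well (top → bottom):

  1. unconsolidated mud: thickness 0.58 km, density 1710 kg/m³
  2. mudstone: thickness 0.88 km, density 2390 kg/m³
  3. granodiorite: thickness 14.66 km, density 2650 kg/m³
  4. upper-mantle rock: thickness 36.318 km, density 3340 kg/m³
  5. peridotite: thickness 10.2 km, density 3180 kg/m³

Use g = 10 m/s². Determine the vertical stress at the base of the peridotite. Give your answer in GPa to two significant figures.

unconsolidated mud: 1710 kg/m³ × 10 m/s² × 580 m = 9.918×10^6 Pa = 9.918×10^-3 GPa
mudstone: 2390 kg/m³ × 10 m/s² × 880 m = 2.103×10^7 Pa = 0.02103 GPa
granodiorite: 2650 kg/m³ × 10 m/s² × 14660 m = 3.885×10^8 Pa = 0.3885 GPa
upper-mantle rock: 3340 kg/m³ × 10 m/s² × 36318 m = 1.213×10^9 Pa = 1.213 GPa
peridotite: 3180 kg/m³ × 10 m/s² × 10200 m = 3.244×10^8 Pa = 0.3244 GPa
Total = 9.918×10^-3 + 0.02103 + 0.3885 + 1.213 + 0.3244 = 1.9568 GPa

2.0 GPa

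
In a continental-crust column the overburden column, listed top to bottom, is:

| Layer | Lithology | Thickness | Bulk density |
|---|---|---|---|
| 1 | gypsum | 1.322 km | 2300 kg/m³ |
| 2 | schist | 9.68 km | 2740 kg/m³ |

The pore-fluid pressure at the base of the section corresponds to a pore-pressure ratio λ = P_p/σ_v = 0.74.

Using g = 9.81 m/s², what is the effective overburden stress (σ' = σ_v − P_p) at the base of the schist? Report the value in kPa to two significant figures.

Overburden (lithostatic) stress σ_v:
gypsum: 2300 kg/m³ × 9.81 m/s² × 1322 m = 2.983×10^7 Pa = 29.83 MPa
schist: 2740 kg/m³ × 9.81 m/s² × 9680 m = 2.602×10^8 Pa = 260.2 MPa
Total = 29.83 + 260.2 = 290.02 MPa
Pore pressure P_p = λ·σ_v = 0.74 × 290.0 MPa = 214.6 MPa
Effective stress σ' = σ_v − P_p = 290.0 − 214.6 = 75.405 MPa = 75405 kPa

75000 kPa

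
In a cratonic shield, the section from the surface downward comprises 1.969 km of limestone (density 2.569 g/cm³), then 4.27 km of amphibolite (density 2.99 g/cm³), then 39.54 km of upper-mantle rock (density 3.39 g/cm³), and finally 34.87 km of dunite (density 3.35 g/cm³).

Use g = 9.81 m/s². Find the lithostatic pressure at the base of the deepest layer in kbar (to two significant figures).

26 kbar

limestone: 2569 kg/m³ × 9.81 m/s² × 1969 m = 4.962×10^7 Pa = 0.4962 kbar
amphibolite: 2990 kg/m³ × 9.81 m/s² × 4270 m = 1.252×10^8 Pa = 1.252 kbar
upper-mantle rock: 3390 kg/m³ × 9.81 m/s² × 39540 m = 1.315×10^9 Pa = 13.15 kbar
dunite: 3350 kg/m³ × 9.81 m/s² × 34870 m = 1.146×10^9 Pa = 11.46 kbar
Total = 0.4962 + 1.252 + 13.15 + 11.46 = 26.358 kbar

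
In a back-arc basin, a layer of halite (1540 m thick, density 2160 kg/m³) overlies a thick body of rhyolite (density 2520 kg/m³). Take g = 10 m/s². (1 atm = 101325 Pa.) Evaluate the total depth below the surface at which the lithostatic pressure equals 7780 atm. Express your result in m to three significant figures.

31500 m

Pressure at base of upper layers: 2160×10×1540 = 3.326×10^7 Pa = 328.3 atm
Remaining pressure to be supplied by rhyolite: 7.883×10^8 − 3.326×10^7 = 7.550×10^8 Pa
Additional depth in rhyolite = 7.550×10^8 Pa / (2520 kg/m³ × 10 m/s²) = 29962 m
Total depth = 1540 m + 29962 m = 31502 m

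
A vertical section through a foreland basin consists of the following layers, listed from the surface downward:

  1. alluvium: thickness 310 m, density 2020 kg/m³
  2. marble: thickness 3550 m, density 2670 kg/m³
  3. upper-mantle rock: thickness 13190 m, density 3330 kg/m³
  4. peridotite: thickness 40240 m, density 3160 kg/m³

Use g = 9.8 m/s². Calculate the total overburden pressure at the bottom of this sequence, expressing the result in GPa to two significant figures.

1.8 GPa

alluvium: 2020 kg/m³ × 9.8 m/s² × 310 m = 6.137×10^6 Pa = 6.137×10^-3 GPa
marble: 2670 kg/m³ × 9.8 m/s² × 3550 m = 9.289×10^7 Pa = 0.09289 GPa
upper-mantle rock: 3330 kg/m³ × 9.8 m/s² × 13190 m = 4.304×10^8 Pa = 0.4304 GPa
peridotite: 3160 kg/m³ × 9.8 m/s² × 40240 m = 1.246×10^9 Pa = 1.246 GPa
Total = 6.137×10^-3 + 0.09289 + 0.4304 + 1.246 = 1.7756 GPa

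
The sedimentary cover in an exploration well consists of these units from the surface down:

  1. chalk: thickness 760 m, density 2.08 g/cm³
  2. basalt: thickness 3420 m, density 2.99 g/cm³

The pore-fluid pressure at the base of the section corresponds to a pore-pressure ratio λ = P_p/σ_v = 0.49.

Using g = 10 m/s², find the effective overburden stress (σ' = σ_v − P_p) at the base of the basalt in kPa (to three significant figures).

Overburden (lithostatic) stress σ_v:
chalk: 2080 kg/m³ × 10 m/s² × 760 m = 1.581×10^7 Pa = 15.81 MPa
basalt: 2990 kg/m³ × 10 m/s² × 3420 m = 1.023×10^8 Pa = 102.3 MPa
Total = 15.81 + 102.3 = 118.07 MPa
Pore pressure P_p = λ·σ_v = 0.49 × 118.1 MPa = 57.85 MPa
Effective stress σ' = σ_v − P_p = 118.1 − 57.85 = 60.214 MPa = 60214 kPa

60200 kPa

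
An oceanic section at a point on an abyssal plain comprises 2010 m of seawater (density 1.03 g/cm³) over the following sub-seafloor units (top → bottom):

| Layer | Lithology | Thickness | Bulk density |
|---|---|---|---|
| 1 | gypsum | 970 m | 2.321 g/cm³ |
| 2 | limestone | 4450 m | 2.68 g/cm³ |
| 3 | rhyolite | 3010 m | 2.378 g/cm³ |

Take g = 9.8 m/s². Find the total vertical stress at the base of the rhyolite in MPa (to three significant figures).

229 MPa

seawater: 1030 kg/m³ × 9.8 m/s² × 2010 m = 2.029×10^7 Pa = 20.29 MPa
gypsum: 2321 kg/m³ × 9.8 m/s² × 970 m = 2.206×10^7 Pa = 22.06 MPa
limestone: 2680 kg/m³ × 9.8 m/s² × 4450 m = 1.169×10^8 Pa = 116.9 MPa
rhyolite: 2378 kg/m³ × 9.8 m/s² × 3010 m = 7.015×10^7 Pa = 70.15 MPa
Total = 20.29 + 22.06 + 116.9 + 70.15 = 229.37 MPa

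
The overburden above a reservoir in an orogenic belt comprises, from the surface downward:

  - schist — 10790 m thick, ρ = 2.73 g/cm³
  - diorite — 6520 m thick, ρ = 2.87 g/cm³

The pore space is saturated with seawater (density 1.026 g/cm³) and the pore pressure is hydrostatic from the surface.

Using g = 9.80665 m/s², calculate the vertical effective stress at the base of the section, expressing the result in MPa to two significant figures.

Overburden (lithostatic) stress σ_v:
schist: 2730 kg/m³ × 9.80665 m/s² × 10790 m = 2.889×10^8 Pa = 288.9 MPa
diorite: 2870 kg/m³ × 9.80665 m/s² × 6520 m = 1.835×10^8 Pa = 183.5 MPa
Total = 288.9 + 183.5 = 472.38 MPa
Pore pressure P_p = 1026 kg/m³ × 9.80665 m/s² × 17310 m = 1.742×10^8 Pa = 174.2 MPa
Effective stress σ' = σ_v − P_p = 472.4 − 174.2 = 298.21 MPa

300 MPa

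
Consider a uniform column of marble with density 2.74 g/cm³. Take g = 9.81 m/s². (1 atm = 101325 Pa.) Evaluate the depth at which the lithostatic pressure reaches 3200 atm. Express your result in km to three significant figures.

h = P/(ρg) = 3200 atm / (2740 kg/m³ × 9.81 m/s²) = 3.242×10^8 Pa / 26879 Pa/m = 12063 m
= 12.063 km

12.1 km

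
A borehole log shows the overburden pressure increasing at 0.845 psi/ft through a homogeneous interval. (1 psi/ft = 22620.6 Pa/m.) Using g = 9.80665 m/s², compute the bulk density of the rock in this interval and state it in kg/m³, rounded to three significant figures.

1950 kg/m³

ρ = (dP/dz)/g = 0.845 psi/ft / 9.80665 m/s² = 19114 Pa/m / 9.80665 m/s² = 1949.1 kg/m³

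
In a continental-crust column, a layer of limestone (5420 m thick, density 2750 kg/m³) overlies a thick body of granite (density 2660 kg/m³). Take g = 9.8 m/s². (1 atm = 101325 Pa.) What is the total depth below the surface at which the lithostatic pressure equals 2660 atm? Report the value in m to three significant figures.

10200 m

Pressure at base of upper layers: 2750×9.8×5420 = 1.461×10^8 Pa = 1442 atm
Remaining pressure to be supplied by granite: 2.695×10^8 − 1.461×10^8 = 1.235×10^8 Pa
Additional depth in granite = 1.235×10^8 Pa / (2660 kg/m³ × 9.8 m/s²) = 4735.9 m
Total depth = 5420 m + 4735.9 m = 10156 m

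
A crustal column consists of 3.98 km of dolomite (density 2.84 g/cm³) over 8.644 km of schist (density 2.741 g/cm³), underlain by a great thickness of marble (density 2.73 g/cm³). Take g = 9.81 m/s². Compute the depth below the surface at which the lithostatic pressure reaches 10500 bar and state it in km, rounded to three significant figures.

Pressure at base of upper layers: 2840×9.81×3980 + 2741×9.81×8644 = 3.433×10^8 Pa = 3433 bar
Remaining pressure to be supplied by marble: 1.050×10^9 − 3.433×10^8 = 7.067×10^8 Pa
Additional depth in marble = 7.067×10^8 Pa / (2730 kg/m³ × 9.81 m/s²) = 26387 m
Total depth = 12624 m + 26387 m = 39011 m
= 39.011 km

39.0 km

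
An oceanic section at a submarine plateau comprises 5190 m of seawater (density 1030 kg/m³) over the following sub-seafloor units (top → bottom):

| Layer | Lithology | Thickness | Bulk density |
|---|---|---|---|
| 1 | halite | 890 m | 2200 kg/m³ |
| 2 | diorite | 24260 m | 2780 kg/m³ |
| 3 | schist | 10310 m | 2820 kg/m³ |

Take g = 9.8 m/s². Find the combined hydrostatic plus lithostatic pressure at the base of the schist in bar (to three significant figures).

10200 bar

seawater: 1030 kg/m³ × 9.8 m/s² × 5190 m = 5.239×10^7 Pa = 523.9 bar
halite: 2200 kg/m³ × 9.8 m/s² × 890 m = 1.919×10^7 Pa = 191.9 bar
diorite: 2780 kg/m³ × 9.8 m/s² × 24260 m = 6.609×10^8 Pa = 6609 bar
schist: 2820 kg/m³ × 9.8 m/s² × 10310 m = 2.849×10^8 Pa = 2849 bar
Total = 523.9 + 191.9 + 6609 + 2849 = 10174 bar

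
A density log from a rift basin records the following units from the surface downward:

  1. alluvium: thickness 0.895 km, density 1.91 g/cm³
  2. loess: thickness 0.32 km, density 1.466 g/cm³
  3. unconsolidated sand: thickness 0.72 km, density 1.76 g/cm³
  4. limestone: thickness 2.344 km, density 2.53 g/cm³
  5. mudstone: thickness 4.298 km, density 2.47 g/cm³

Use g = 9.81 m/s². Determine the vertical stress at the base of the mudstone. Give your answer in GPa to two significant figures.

alluvium: 1910 kg/m³ × 9.81 m/s² × 895 m = 1.677×10^7 Pa = 0.01677 GPa
loess: 1466 kg/m³ × 9.81 m/s² × 320 m = 4.602×10^6 Pa = 4.602×10^-3 GPa
unconsolidated sand: 1760 kg/m³ × 9.81 m/s² × 720 m = 1.243×10^7 Pa = 0.01243 GPa
limestone: 2530 kg/m³ × 9.81 m/s² × 2344 m = 5.818×10^7 Pa = 0.05818 GPa
mudstone: 2470 kg/m³ × 9.81 m/s² × 4298 m = 1.041×10^8 Pa = 0.1041 GPa
Total = 0.01677 + 4.602×10^-3 + 0.01243 + 0.05818 + 0.1041 = 0.19612 GPa

0.20 GPa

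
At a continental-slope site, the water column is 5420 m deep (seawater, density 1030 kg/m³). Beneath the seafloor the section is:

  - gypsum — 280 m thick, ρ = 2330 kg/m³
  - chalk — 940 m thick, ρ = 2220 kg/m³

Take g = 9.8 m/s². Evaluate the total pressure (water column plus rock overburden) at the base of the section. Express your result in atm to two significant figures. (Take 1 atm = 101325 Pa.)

seawater: 1030 kg/m³ × 9.8 m/s² × 5420 m = 5.471×10^7 Pa = 539.9 atm
gypsum: 2330 kg/m³ × 9.8 m/s² × 280 m = 6.394×10^6 Pa = 63.10 atm
chalk: 2220 kg/m³ × 9.8 m/s² × 940 m = 2.045×10^7 Pa = 201.8 atm
Total = 539.9 + 63.10 + 201.8 = 804.87 atm

800 atm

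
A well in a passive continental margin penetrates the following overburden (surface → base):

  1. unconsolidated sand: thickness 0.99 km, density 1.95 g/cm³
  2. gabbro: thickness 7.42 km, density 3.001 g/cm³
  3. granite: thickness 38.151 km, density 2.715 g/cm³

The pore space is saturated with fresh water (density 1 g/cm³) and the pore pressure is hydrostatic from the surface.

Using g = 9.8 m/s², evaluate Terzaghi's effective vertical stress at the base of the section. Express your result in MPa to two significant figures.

800 MPa

Overburden (lithostatic) stress σ_v:
unconsolidated sand: 1950 kg/m³ × 9.8 m/s² × 990 m = 1.892×10^7 Pa = 18.92 MPa
gabbro: 3001 kg/m³ × 9.8 m/s² × 7420 m = 2.182×10^8 Pa = 218.2 MPa
granite: 2715 kg/m³ × 9.8 m/s² × 38151 m = 1.015×10^9 Pa = 1015 MPa
Total = 18.92 + 218.2 + 1015 = 1252.2 MPa
Pore pressure P_p = 1000 kg/m³ × 9.8 m/s² × 46561 m = 4.563×10^8 Pa = 456.3 MPa
Effective stress σ' = σ_v − P_p = 1252 − 456.3 = 795.93 MPa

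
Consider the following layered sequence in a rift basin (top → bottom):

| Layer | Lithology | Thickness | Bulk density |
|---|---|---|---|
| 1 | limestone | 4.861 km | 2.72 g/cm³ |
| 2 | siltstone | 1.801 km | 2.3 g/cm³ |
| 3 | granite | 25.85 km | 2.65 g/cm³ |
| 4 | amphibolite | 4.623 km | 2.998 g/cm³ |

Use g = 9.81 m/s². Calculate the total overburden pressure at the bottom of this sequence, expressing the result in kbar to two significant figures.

limestone: 2720 kg/m³ × 9.81 m/s² × 4861 m = 1.297×10^8 Pa = 1.297 kbar
siltstone: 2300 kg/m³ × 9.81 m/s² × 1801 m = 4.064×10^7 Pa = 0.4064 kbar
granite: 2650 kg/m³ × 9.81 m/s² × 25850 m = 6.720×10^8 Pa = 6.720 kbar
amphibolite: 2998 kg/m³ × 9.81 m/s² × 4623 m = 1.360×10^8 Pa = 1.360 kbar
Total = 1.297 + 0.4064 + 6.720 + 1.360 = 9.7832 kbar

9.8 kbar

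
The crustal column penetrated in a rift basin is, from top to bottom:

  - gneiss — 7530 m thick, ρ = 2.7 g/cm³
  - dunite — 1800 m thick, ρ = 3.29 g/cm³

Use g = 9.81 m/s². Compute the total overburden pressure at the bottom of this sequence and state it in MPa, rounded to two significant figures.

260 MPa

gneiss: 2700 kg/m³ × 9.81 m/s² × 7530 m = 1.994×10^8 Pa = 199.4 MPa
dunite: 3290 kg/m³ × 9.81 m/s² × 1800 m = 5.809×10^7 Pa = 58.09 MPa
Total = 199.4 + 58.09 = 257.54 MPa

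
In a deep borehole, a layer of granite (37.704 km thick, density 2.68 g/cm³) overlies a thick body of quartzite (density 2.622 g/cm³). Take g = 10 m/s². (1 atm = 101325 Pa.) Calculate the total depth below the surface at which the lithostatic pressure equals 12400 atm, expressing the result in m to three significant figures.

Pressure at base of upper layers: 2680×10×37704 = 1.010×10^9 Pa = 9973 atm
Remaining pressure to be supplied by quartzite: 1.256×10^9 − 1.010×10^9 = 2.460×10^8 Pa
Additional depth in quartzite = 2.460×10^8 Pa / (2622 kg/m³ × 10 m/s²) = 9380.7 m
Total depth = 37704 m + 9380.7 m = 47085 m

47100 m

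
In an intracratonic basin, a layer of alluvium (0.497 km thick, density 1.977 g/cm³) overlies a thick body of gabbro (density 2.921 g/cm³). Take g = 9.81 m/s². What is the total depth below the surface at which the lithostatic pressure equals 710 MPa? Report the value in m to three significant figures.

24900 m

Pressure at base of upper layers: 1977×9.81×497 = 9.639×10^6 Pa = 9.639 MPa
Remaining pressure to be supplied by gabbro: 7.100×10^8 − 9.639×10^6 = 7.004×10^8 Pa
Additional depth in gabbro = 7.004×10^8 Pa / (2921 kg/m³ × 9.81 m/s²) = 24441 m
Total depth = 497 m + 24441 m = 24938 m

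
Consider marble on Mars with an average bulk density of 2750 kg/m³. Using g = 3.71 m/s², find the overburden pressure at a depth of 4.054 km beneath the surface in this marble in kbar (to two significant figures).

0.41 kbar

marble: 2750 kg/m³ × 3.71 m/s² × 4054 m = 4.136×10^7 Pa = 0.4136 kbar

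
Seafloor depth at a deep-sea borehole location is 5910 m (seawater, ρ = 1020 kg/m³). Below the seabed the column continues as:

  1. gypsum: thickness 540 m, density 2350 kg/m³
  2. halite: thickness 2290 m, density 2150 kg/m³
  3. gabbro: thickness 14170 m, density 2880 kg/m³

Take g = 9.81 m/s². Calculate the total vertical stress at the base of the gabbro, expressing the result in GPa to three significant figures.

seawater: 1020 kg/m³ × 9.81 m/s² × 5910 m = 5.914×10^7 Pa = 0.05914 GPa
gypsum: 2350 kg/m³ × 9.81 m/s² × 540 m = 1.245×10^7 Pa = 0.01245 GPa
halite: 2150 kg/m³ × 9.81 m/s² × 2290 m = 4.830×10^7 Pa = 0.04830 GPa
gabbro: 2880 kg/m³ × 9.81 m/s² × 14170 m = 4.003×10^8 Pa = 0.4003 GPa
Total = 0.05914 + 0.01245 + 0.04830 + 0.4003 = 0.52023 GPa

0.520 GPa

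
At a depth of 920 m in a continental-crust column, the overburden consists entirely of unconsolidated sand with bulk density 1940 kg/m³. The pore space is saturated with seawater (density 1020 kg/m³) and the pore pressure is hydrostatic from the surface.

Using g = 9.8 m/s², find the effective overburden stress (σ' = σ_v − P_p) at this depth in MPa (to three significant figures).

Overburden (lithostatic) stress σ_v:
unconsolidated sand: 1940 kg/m³ × 9.8 m/s² × 920 m = 1.749×10^7 Pa = 17.49 MPa
Pore pressure P_p = 1020 kg/m³ × 9.8 m/s² × 920 m = 9.196×10^6 Pa = 9.196 MPa
Effective stress σ' = σ_v − P_p = 17.49 − 9.196 = 8.2947 MPa

8.29 MPa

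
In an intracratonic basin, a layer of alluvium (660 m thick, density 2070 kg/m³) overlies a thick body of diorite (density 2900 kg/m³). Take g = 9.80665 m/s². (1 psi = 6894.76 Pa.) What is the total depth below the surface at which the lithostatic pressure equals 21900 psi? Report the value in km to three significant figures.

5.50 km

Pressure at base of upper layers: 2070×9.80665×660 = 1.340×10^7 Pa = 1943 psi
Remaining pressure to be supplied by diorite: 1.510×10^8 − 1.340×10^7 = 1.376×10^8 Pa
Additional depth in diorite = 1.376×10^8 Pa / (2900 kg/m³ × 9.80665 m/s²) = 4838.3 m
Total depth = 660 m + 4838.3 m = 5498.3 m
= 5.4983 km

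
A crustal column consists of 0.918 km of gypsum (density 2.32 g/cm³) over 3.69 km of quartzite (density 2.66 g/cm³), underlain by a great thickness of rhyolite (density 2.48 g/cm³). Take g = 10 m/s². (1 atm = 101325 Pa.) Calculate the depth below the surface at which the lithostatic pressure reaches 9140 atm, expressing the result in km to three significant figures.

Pressure at base of upper layers: 2320×10×918 + 2660×10×3690 = 1.195×10^8 Pa = 1179 atm
Remaining pressure to be supplied by rhyolite: 9.261×10^8 − 1.195×10^8 = 8.067×10^8 Pa
Additional depth in rhyolite = 8.067×10^8 Pa / (2480 kg/m³ × 10 m/s²) = 32527 m
Total depth = 4608 m + 32527 m = 37135 m
= 37.135 km

37.1 km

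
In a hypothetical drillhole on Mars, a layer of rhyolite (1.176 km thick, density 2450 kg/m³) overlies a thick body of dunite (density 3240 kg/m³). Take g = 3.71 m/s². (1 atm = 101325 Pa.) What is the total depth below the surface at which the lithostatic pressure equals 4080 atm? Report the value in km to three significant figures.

Pressure at base of upper layers: 2450×3.71×1176 = 1.069×10^7 Pa = 105.5 atm
Remaining pressure to be supplied by dunite: 4.134×10^8 − 1.069×10^7 = 4.027×10^8 Pa
Additional depth in dunite = 4.027×10^8 Pa / (3240 kg/m³ × 3.71 m/s²) = 33503 m
Total depth = 1176 m + 33503 m = 34679 m
= 34.679 km

34.7 km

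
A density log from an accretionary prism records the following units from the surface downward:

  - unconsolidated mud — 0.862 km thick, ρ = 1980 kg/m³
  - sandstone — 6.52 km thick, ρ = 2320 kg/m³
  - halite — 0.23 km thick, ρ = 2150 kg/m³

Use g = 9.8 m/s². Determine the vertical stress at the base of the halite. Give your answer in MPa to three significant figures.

unconsolidated mud: 1980 kg/m³ × 9.8 m/s² × 862 m = 1.673×10^7 Pa = 16.73 MPa
sandstone: 2320 kg/m³ × 9.8 m/s² × 6520 m = 1.482×10^8 Pa = 148.2 MPa
halite: 2150 kg/m³ × 9.8 m/s² × 230 m = 4.846×10^6 Pa = 4.846 MPa
Total = 16.73 + 148.2 + 4.846 = 169.81 MPa

170 MPa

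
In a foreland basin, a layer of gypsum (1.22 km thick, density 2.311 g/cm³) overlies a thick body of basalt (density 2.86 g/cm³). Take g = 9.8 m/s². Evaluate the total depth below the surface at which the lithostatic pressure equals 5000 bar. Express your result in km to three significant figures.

18.1 km

Pressure at base of upper layers: 2311×9.8×1220 = 2.763×10^7 Pa = 276.3 bar
Remaining pressure to be supplied by basalt: 5.000×10^8 − 2.763×10^7 = 4.724×10^8 Pa
Additional depth in basalt = 4.724×10^8 Pa / (2860 kg/m³ × 9.8 m/s²) = 16853 m
Total depth = 1220 m + 16853 m = 18073 m
= 18.073 km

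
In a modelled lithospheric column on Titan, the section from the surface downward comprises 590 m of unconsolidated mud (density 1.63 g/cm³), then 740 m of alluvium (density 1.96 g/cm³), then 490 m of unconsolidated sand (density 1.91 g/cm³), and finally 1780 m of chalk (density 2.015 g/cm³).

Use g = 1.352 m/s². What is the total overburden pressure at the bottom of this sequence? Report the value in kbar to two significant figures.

unconsolidated mud: 1630 kg/m³ × 1.352 m/s² × 590 m = 1.300×10^6 Pa = 0.01300 kbar
alluvium: 1960 kg/m³ × 1.352 m/s² × 740 m = 1.961×10^6 Pa = 0.01961 kbar
unconsolidated sand: 1910 kg/m³ × 1.352 m/s² × 490 m = 1.265×10^6 Pa = 0.01265 kbar
chalk: 2015 kg/m³ × 1.352 m/s² × 1780 m = 4.849×10^6 Pa = 0.04849 kbar
Total = 0.01300 + 0.01961 + 0.01265 + 0.04849 = 0.093757 kbar

0.094 kbar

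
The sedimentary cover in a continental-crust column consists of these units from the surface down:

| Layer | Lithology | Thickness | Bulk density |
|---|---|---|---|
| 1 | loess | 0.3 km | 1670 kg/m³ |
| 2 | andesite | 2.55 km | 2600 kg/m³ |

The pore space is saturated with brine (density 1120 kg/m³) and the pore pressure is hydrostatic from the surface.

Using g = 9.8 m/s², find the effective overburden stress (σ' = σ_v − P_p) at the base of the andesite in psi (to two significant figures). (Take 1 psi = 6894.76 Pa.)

5600 psi

Overburden (lithostatic) stress σ_v:
loess: 1670 kg/m³ × 9.8 m/s² × 300 m = 4.910×10^6 Pa = 4.910 MPa
andesite: 2600 kg/m³ × 9.8 m/s² × 2550 m = 6.497×10^7 Pa = 64.97 MPa
Total = 4.910 + 64.97 = 69.884 MPa
Pore pressure P_p = 1120 kg/m³ × 9.8 m/s² × 2850 m = 3.128×10^7 Pa = 31.28 MPa
Effective stress σ' = σ_v − P_p = 69.88 − 31.28 = 38.602 MPa = 5598.8 psi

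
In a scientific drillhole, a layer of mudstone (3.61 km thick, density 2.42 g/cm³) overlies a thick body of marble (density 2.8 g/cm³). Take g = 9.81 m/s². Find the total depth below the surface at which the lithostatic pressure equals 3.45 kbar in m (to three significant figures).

Pressure at base of upper layers: 2420×9.81×3610 = 8.570×10^7 Pa = 0.8570 kbar
Remaining pressure to be supplied by marble: 3.450×10^8 − 8.570×10^7 = 2.593×10^8 Pa
Additional depth in marble = 2.593×10^8 Pa / (2800 kg/m³ × 9.81 m/s²) = 9440.0 m
Total depth = 3610 m + 9440.0 m = 13050 m

13000 m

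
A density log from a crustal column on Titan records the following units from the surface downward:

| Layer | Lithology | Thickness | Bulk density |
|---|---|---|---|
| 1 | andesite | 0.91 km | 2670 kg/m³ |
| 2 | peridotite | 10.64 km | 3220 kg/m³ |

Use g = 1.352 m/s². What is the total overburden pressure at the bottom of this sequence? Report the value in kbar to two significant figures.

0.50 kbar

andesite: 2670 kg/m³ × 1.352 m/s² × 910 m = 3.285×10^6 Pa = 0.03285 kbar
peridotite: 3220 kg/m³ × 1.352 m/s² × 10640 m = 4.632×10^7 Pa = 0.4632 kbar
Total = 0.03285 + 0.4632 = 0.49606 kbar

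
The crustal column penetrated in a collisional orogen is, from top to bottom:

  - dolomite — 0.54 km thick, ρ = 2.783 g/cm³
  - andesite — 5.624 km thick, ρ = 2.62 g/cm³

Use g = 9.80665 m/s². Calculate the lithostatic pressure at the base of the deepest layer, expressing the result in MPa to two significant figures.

160 MPa

dolomite: 2783 kg/m³ × 9.80665 m/s² × 540 m = 1.474×10^7 Pa = 14.74 MPa
andesite: 2620 kg/m³ × 9.80665 m/s² × 5624 m = 1.445×10^8 Pa = 144.5 MPa
Total = 14.74 + 144.5 = 159.24 MPa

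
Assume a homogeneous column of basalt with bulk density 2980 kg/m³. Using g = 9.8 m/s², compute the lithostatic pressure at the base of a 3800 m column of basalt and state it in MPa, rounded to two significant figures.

basalt: 2980 kg/m³ × 9.8 m/s² × 3800 m = 1.110×10^8 Pa = 111.0 MPa

110 MPa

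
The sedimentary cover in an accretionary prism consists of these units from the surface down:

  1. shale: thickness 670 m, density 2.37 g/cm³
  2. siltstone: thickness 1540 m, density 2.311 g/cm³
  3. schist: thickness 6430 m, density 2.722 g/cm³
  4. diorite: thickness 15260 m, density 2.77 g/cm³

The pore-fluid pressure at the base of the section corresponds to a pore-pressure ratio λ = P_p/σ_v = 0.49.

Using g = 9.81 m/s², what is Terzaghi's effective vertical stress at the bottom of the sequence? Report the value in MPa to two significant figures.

Overburden (lithostatic) stress σ_v:
shale: 2370 kg/m³ × 9.81 m/s² × 670 m = 1.558×10^7 Pa = 15.58 MPa
siltstone: 2311 kg/m³ × 9.81 m/s² × 1540 m = 3.491×10^7 Pa = 34.91 MPa
schist: 2722 kg/m³ × 9.81 m/s² × 6430 m = 1.717×10^8 Pa = 171.7 MPa
diorite: 2770 kg/m³ × 9.81 m/s² × 15260 m = 4.147×10^8 Pa = 414.7 MPa
Total = 15.58 + 34.91 + 171.7 + 414.7 = 636.86 MPa
Pore pressure P_p = λ·σ_v = 0.49 × 636.9 MPa = 312.1 MPa
Effective stress σ' = σ_v − P_p = 636.9 − 312.1 = 324.80 MPa

320 MPa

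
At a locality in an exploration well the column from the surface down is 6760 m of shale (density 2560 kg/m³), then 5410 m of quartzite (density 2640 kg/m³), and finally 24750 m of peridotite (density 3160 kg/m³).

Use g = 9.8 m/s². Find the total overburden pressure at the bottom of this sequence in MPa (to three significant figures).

shale: 2560 kg/m³ × 9.8 m/s² × 6760 m = 1.696×10^8 Pa = 169.6 MPa
quartzite: 2640 kg/m³ × 9.8 m/s² × 5410 m = 1.400×10^8 Pa = 140.0 MPa
peridotite: 3160 kg/m³ × 9.8 m/s² × 24750 m = 7.665×10^8 Pa = 766.5 MPa
Total = 169.6 + 140.0 + 766.5 = 1076.0 MPa

1080 MPa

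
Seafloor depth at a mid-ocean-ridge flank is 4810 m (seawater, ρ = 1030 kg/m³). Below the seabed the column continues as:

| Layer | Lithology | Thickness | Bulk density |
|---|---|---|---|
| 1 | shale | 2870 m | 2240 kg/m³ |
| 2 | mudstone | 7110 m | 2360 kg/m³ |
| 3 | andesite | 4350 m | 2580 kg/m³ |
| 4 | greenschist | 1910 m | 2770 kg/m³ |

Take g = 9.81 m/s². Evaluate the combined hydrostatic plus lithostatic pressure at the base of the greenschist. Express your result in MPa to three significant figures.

438 MPa

seawater: 1030 kg/m³ × 9.81 m/s² × 4810 m = 4.860×10^7 Pa = 48.60 MPa
shale: 2240 kg/m³ × 9.81 m/s² × 2870 m = 6.307×10^7 Pa = 63.07 MPa
mudstone: 2360 kg/m³ × 9.81 m/s² × 7110 m = 1.646×10^8 Pa = 164.6 MPa
andesite: 2580 kg/m³ × 9.81 m/s² × 4350 m = 1.101×10^8 Pa = 110.1 MPa
greenschist: 2770 kg/m³ × 9.81 m/s² × 1910 m = 5.190×10^7 Pa = 51.90 MPa
Total = 48.60 + 63.07 + 164.6 + 110.1 + 51.90 = 438.28 MPa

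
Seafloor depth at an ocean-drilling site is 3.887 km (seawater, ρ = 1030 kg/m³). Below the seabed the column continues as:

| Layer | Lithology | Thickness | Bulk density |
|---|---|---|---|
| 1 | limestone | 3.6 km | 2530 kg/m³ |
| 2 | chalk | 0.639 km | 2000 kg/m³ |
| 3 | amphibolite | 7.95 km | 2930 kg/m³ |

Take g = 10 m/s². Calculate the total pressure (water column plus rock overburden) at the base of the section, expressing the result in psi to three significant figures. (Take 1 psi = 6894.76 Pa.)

54700 psi

seawater: 1030 kg/m³ × 10 m/s² × 3887 m = 4.004×10^7 Pa = 5807 psi
limestone: 2530 kg/m³ × 10 m/s² × 3600 m = 9.108×10^7 Pa = 13210 psi
chalk: 2000 kg/m³ × 10 m/s² × 639 m = 1.278×10^7 Pa = 1854 psi
amphibolite: 2930 kg/m³ × 10 m/s² × 7950 m = 2.329×10^8 Pa = 33784 psi
Total = 5807 + 13210 + 1854 + 33784 = 54655 psi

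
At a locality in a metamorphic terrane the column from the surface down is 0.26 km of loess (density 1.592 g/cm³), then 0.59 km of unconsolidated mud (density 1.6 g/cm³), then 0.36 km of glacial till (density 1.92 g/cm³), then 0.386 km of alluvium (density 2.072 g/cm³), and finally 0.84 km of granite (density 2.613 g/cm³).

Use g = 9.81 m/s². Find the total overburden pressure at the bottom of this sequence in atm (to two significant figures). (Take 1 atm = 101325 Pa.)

490 atm

loess: 1592 kg/m³ × 9.81 m/s² × 260 m = 4.061×10^6 Pa = 40.07 atm
unconsolidated mud: 1600 kg/m³ × 9.81 m/s² × 590 m = 9.261×10^6 Pa = 91.40 atm
glacial till: 1920 kg/m³ × 9.81 m/s² × 360 m = 6.781×10^6 Pa = 66.92 atm
alluvium: 2072 kg/m³ × 9.81 m/s² × 386 m = 7.846×10^6 Pa = 77.43 atm
granite: 2613 kg/m³ × 9.81 m/s² × 840 m = 2.153×10^7 Pa = 212.5 atm
Total = 40.07 + 91.40 + 66.92 + 77.43 + 212.5 = 488.33 atm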